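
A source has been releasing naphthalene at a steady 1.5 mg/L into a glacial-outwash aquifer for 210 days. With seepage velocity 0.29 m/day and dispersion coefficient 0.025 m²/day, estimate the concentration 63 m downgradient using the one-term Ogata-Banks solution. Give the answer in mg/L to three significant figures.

0.388 mg/L

For a continuous step input, C/C₀ ≈ ½·erfc((x−vt)/(2√(Dt))).
vt = 0.29 × 210 = 60.9 m and 2√(Dt) = 2√(0.025 × 210) = 4.583 m.
Argument (x−vt)/(2√(Dt)) = (63 − 60.9)/4.583 = 0.4582; ½·erfc(0.4582) = 0.2585.
C = 1.5 × 0.2585 = 0.388 mg/L.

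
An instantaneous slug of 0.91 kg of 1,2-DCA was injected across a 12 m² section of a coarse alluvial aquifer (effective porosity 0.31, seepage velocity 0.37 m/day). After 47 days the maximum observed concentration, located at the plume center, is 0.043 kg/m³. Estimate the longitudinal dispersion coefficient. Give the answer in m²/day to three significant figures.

0.0548 m²/day

At the plume center C_max = M/(n_e·A·√(4πDt)), so D = M²/(4πt·(n_e·A·C_max)²).
n_e·A·C_max = 0.31 × 12 × 0.043 = 0.1600 kg/m.
D = 0.91²/(4π × 47 × 0.1600²) = 0.0548 m²/day.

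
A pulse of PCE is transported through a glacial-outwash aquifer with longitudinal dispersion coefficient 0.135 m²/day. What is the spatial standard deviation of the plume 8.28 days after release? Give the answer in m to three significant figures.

Dispersive spreading gives a Gaussian with σ² = 2Dt; advection only shifts the center.
σ = √(2 × 0.135 × 8.28) = 1.50 m.

1.50 m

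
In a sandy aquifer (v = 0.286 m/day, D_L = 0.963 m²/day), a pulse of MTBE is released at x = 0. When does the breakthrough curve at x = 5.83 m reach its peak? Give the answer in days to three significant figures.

For the 1D instantaneous-source solution, setting ∂C/∂t = 0 at fixed x gives v²t² + 2Dt − x² = 0, so t = (√(D² + v²x²) − D)/v².
√(D² + v²x²) = √(0.963² + 0.286² × 5.83²) = 1.925; v² = 0.081796.
t = (1.925 − 0.963)/0.081796 = 11.8 days (vs. the pure-advection estimate x/v = 20.4 d).

11.8 days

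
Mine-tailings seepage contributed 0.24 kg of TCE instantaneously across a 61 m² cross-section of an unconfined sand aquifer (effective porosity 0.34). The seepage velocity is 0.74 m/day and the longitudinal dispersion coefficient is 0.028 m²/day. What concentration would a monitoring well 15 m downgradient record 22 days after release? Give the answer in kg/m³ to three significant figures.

For an instantaneous plane source, C(x,t) = M/(n_e·A·√(4πDt)) · exp(−(x−vt)²/(4Dt)), with n_e·A the pore (flow) area.
Plume center vt = 0.74 × 22 = 16.28 m, so the well at 15 m is 1.28 m upgradient of the peak.
√(4πDt) = 2.782 m, giving peak height M/(n_e·A·√(4πDt)) = 0.24/(0.34 × 61 × 2.782) = 0.004160 kg/m³.
(x−vt)²/(4Dt) = (-1.28)²/(4 × 0.028 × 22) = 0.6649; exp(−0.6649) = 0.5143.
C = 0.004160 × 0.5143 = 0.00214 kg/m³.

0.00214 kg/m³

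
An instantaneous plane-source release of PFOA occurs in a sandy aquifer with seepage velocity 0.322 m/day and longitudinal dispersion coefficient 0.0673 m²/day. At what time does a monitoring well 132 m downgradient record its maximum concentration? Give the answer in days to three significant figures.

409 days

For the 1D instantaneous-source solution, setting ∂C/∂t = 0 at fixed x gives v²t² + 2Dt − x² = 0, so t = (√(D² + v²x²) − D)/v².
√(D² + v²x²) = √(0.0673² + 0.322² × 132²) = 42.50; v² = 0.103684.
t = (42.50 − 0.0673)/0.103684 = 409 days (vs. the pure-advection estimate x/v = 410 d).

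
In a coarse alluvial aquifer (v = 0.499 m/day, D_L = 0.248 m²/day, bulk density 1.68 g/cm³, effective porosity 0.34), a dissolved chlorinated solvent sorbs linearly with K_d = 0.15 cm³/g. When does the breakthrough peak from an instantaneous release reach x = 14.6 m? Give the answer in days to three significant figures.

Retardation factor R = 1 + ρ_b·K_d/n = 1 + 1.68 × 0.15/0.34 = 1.741.
Sorption retards both mechanisms: v_R = v/R = 0.2866 m/day, D_R = D/R = 0.1424 m²/day.
Peak time from v_R²t² + 2D_R t − x² = 0: t = (√(D_R² + v_R²x²) − D_R)/v_R².
√(D_R² + v_R²x²) = √(0.1424² + 0.2866² × 14.6²) = 4.187; v_R² = 0.08214.
t = (4.187 − 0.1424)/0.08214 = 49.2 days.

49.2 days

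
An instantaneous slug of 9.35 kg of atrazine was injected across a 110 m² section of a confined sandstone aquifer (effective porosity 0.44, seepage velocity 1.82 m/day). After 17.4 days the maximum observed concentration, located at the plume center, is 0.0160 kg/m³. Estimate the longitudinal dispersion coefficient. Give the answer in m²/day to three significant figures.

0.667 m²/day

At the plume center C_max = M/(n_e·A·√(4πDt)), so D = M²/(4πt·(n_e·A·C_max)²).
n_e·A·C_max = 0.44 × 110 × 0.0160 = 0.7744 kg/m.
D = 9.35²/(4π × 17.4 × 0.7744²) = 0.667 m²/day.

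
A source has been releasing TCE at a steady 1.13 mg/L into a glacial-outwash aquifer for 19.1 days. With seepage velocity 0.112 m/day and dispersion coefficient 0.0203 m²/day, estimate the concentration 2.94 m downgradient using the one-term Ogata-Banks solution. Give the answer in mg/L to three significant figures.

For a continuous step input, C/C₀ ≈ ½·erfc((x−vt)/(2√(Dt))).
vt = 0.112 × 19.1 = 2.1392 m and 2√(Dt) = 2√(0.0203 × 19.1) = 1.245 m.
Argument (x−vt)/(2√(Dt)) = (2.94 − 2.1392)/1.245 = 0.6432; ½·erfc(0.6432) = 0.1815.
C = 1.13 × 0.1815 = 0.205 mg/L.

0.205 mg/L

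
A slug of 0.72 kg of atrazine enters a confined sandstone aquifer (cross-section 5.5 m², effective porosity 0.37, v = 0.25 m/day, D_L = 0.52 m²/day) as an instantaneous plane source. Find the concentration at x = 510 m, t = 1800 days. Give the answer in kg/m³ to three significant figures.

0.00125 kg/m³

For an instantaneous plane source, C(x,t) = M/(n_e·A·√(4πDt)) · exp(−(x−vt)²/(4Dt)), with n_e·A the pore (flow) area.
Plume center vt = 0.25 × 1800 = 450 m, so the well at 510 m is 60 m downgradient of the peak.
√(4πDt) = 108.5 m, giving peak height M/(n_e·A·√(4πDt)) = 0.72/(0.37 × 5.5 × 108.5) = 0.003261 kg/m³.
(x−vt)²/(4Dt) = (60)²/(4 × 0.52 × 1800) = 0.9615; exp(−0.9615) = 0.3823.
C = 0.003261 × 0.3823 = 0.00125 kg/m³.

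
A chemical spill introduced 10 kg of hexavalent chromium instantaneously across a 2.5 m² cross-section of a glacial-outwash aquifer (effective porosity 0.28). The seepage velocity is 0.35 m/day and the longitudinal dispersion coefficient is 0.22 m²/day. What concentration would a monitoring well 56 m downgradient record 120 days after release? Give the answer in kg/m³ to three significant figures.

For an instantaneous plane source, C(x,t) = M/(n_e·A·√(4πDt)) · exp(−(x−vt)²/(4Dt)), with n_e·A the pore (flow) area.
Plume center vt = 0.35 × 120 = 42 m, so the well at 56 m is 14 m downgradient of the peak.
√(4πDt) = 18.21 m, giving peak height M/(n_e·A·√(4πDt)) = 10/(0.28 × 2.5 × 18.21) = 0.7845 kg/m³.
(x−vt)²/(4Dt) = (14)²/(4 × 0.22 × 120) = 1.856; exp(−1.856) = 0.1563.
C = 0.7845 × 0.1563 = 0.123 kg/m³.

0.123 kg/m³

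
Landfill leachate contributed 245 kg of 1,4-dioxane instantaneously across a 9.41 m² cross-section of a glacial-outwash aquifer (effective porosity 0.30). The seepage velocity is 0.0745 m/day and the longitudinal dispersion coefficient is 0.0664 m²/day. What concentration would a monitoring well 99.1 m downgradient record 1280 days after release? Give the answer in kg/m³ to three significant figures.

2.55 kg/m³

For an instantaneous plane source, C(x,t) = M/(n_e·A·√(4πDt)) · exp(−(x−vt)²/(4Dt)), with n_e·A the pore (flow) area.
Plume center vt = 0.0745 × 1280 = 95.36 m, so the well at 99.1 m is 3.74 m downgradient of the peak.
√(4πDt) = 32.68 m, giving peak height M/(n_e·A·√(4πDt)) = 245/(0.30 × 9.41 × 32.68) = 2.656 kg/m³.
(x−vt)²/(4Dt) = (3.74)²/(4 × 0.0664 × 1280) = 0.04114; exp(−0.04114) = 0.9597.
C = 2.656 × 0.9597 = 2.55 kg/m³.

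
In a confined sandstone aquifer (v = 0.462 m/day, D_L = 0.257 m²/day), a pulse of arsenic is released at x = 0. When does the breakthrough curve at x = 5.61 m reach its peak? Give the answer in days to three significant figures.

For the 1D instantaneous-source solution, setting ∂C/∂t = 0 at fixed x gives v²t² + 2Dt − x² = 0, so t = (√(D² + v²x²) − D)/v².
√(D² + v²x²) = √(0.257² + 0.462² × 5.61²) = 2.605; v² = 0.213444.
t = (2.605 − 0.257)/0.213444 = 11.0 days (vs. the pure-advection estimate x/v = 12.1 d).

11.0 days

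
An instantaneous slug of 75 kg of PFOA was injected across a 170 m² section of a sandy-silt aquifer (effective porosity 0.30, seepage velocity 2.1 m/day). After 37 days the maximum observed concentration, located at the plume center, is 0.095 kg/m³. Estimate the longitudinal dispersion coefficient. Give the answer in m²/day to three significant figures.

0.515 m²/day

At the plume center C_max = M/(n_e·A·√(4πDt)), so D = M²/(4πt·(n_e·A·C_max)²).
n_e·A·C_max = 0.30 × 170 × 0.095 = 4.845 kg/m.
D = 75²/(4π × 37 × 4.845²) = 0.515 m²/day.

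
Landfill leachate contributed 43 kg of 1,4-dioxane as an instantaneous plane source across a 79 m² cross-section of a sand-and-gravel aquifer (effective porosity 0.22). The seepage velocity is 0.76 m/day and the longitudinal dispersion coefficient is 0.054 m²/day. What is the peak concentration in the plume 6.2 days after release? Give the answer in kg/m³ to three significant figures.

The peak of an instantaneous 1D plume sits at x = vt; there the Gaussian factor is 1 and C_max = M/(n_e·A·√(4πDt)), where n_e·A is the pore area the mass is dissolved in.
√(4πDt) = √(4π × 0.054 × 6.2) = 2.051 m, so C_max = 43/(0.22 × 79 × 2.051) = 1.21 kg/m³.

1.21 kg/m³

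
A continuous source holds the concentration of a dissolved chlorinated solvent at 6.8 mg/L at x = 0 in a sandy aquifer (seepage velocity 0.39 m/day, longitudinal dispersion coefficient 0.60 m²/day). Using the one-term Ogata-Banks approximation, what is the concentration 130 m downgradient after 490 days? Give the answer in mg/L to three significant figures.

For a continuous step input, C/C₀ ≈ ½·erfc((x−vt)/(2√(Dt))).
vt = 0.39 × 490 = 191.1 m and 2√(Dt) = 2√(0.60 × 490) = 34.29 m.
Argument (x−vt)/(2√(Dt)) = (130 − 191.1)/34.29 = -1.782; ½·erfc(-1.782) = 0.9941.
C = 6.8 × 0.9941 = 6.76 mg/L.

6.76 mg/L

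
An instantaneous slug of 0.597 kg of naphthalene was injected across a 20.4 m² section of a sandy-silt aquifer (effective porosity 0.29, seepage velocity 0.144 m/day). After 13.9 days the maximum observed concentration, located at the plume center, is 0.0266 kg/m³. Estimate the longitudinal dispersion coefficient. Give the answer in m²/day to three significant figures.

At the plume center C_max = M/(n_e·A·√(4πDt)), so D = M²/(4πt·(n_e·A·C_max)²).
n_e·A·C_max = 0.29 × 20.4 × 0.0266 = 0.1574 kg/m.
D = 0.597²/(4π × 13.9 × 0.1574²) = 0.0824 m²/day.

0.0824 m²/day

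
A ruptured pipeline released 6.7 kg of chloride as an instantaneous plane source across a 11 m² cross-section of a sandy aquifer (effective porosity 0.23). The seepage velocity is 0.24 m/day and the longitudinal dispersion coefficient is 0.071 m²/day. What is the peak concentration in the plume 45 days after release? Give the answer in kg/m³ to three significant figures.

The peak of an instantaneous 1D plume sits at x = vt; there the Gaussian factor is 1 and C_max = M/(n_e·A·√(4πDt)), where n_e·A is the pore area the mass is dissolved in.
√(4πDt) = √(4π × 0.071 × 45) = 6.336 m, so C_max = 6.7/(0.23 × 11 × 6.336) = 0.418 kg/m³.

0.418 kg/m³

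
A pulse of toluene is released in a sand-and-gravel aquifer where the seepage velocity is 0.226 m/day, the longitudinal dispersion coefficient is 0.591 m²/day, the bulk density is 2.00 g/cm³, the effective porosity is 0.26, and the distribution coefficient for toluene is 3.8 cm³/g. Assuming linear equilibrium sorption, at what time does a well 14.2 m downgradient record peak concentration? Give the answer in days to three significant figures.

Retardation factor R = 1 + ρ_b·K_d/n = 1 + 2.00 × 3.8/0.26 = 30.23.
Sorption retards both mechanisms: v_R = v/R = 0.007476 m/day, D_R = D/R = 0.01955 m²/day.
Peak time from v_R²t² + 2D_R t − x² = 0: t = (√(D_R² + v_R²x²) − D_R)/v_R².
√(D_R² + v_R²x²) = √(0.01955² + 0.007476² × 14.2²) = 0.1079; v_R² = 5.589e-05.
t = (0.1079 − 0.01955)/5.589e-05 = 1580 days.

1580 days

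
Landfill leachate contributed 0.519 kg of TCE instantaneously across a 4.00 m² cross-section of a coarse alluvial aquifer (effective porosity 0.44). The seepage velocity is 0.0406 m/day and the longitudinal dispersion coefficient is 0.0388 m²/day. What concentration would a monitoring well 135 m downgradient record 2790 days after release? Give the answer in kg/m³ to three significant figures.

For an instantaneous plane source, C(x,t) = M/(n_e·A·√(4πDt)) · exp(−(x−vt)²/(4Dt)), with n_e·A the pore (flow) area.
Plume center vt = 0.0406 × 2790 = 113.274 m, so the well at 135 m is 21.726 m downgradient of the peak.
√(4πDt) = 36.88 m, giving peak height M/(n_e·A·√(4πDt)) = 0.519/(0.44 × 4.00 × 36.88) = 0.007996 kg/m³.
(x−vt)²/(4Dt) = (21.726)²/(4 × 0.0388 × 2790) = 1.090; exp(−1.090) = 0.3362.
C = 0.007996 × 0.3362 = 0.00269 kg/m³.

0.00269 kg/m³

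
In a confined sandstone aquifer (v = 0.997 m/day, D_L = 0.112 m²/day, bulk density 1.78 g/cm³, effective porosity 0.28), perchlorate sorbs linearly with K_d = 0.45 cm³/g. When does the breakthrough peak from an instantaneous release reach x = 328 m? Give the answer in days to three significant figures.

Retardation factor R = 1 + ρ_b·K_d/n = 1 + 1.78 × 0.45/0.28 = 3.861.
Sorption retards both mechanisms: v_R = v/R = 0.2582 m/day, D_R = D/R = 0.02901 m²/day.
Peak time from v_R²t² + 2D_R t − x² = 0: t = (√(D_R² + v_R²x²) − D_R)/v_R².
√(D_R² + v_R²x²) = √(0.02901² + 0.2582² × 328²) = 84.69; v_R² = 0.06667.
t = (84.69 − 0.02901)/0.06667 = 1270 days.

1270 days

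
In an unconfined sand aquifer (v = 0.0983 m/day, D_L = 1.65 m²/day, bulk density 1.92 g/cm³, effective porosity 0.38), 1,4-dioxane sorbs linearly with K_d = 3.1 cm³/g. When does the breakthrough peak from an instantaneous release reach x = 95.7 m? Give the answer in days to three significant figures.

Retardation factor R = 1 + ρ_b·K_d/n = 1 + 1.92 × 3.1/0.38 = 16.66.
Sorption retards both mechanisms: v_R = v/R = 0.005900 m/day, D_R = D/R = 0.09904 m²/day.
Peak time from v_R²t² + 2D_R t − x² = 0: t = (√(D_R² + v_R²x²) − D_R)/v_R².
√(D_R² + v_R²x²) = √(0.09904² + 0.005900² × 95.7²) = 0.5733; v_R² = 3.481e-05.
t = (0.5733 − 0.09904)/3.481e-05 = 13600 days.

13600 days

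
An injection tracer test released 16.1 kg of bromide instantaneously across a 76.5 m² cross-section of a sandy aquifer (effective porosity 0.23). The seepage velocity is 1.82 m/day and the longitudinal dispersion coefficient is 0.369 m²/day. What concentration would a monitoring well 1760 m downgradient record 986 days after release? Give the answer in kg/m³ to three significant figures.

0.00597 kg/m³

For an instantaneous plane source, C(x,t) = M/(n_e·A·√(4πDt)) · exp(−(x−vt)²/(4Dt)), with n_e·A the pore (flow) area.
Plume center vt = 1.82 × 986 = 1794.52 m, so the well at 1760 m is 34.52 m upgradient of the peak.
√(4πDt) = 67.62 m, giving peak height M/(n_e·A·√(4πDt)) = 16.1/(0.23 × 76.5 × 67.62) = 0.01353 kg/m³.
(x−vt)²/(4Dt) = (-34.52)²/(4 × 0.369 × 986) = 0.8188; exp(−0.8188) = 0.4410.
C = 0.01353 × 0.4410 = 0.00597 kg/m³.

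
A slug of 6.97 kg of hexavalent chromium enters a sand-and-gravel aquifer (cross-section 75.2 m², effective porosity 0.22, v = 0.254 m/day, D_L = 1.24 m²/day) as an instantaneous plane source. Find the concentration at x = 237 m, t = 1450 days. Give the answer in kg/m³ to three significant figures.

For an instantaneous plane source, C(x,t) = M/(n_e·A·√(4πDt)) · exp(−(x−vt)²/(4Dt)), with n_e·A the pore (flow) area.
Plume center vt = 0.254 × 1450 = 368.3 m, so the well at 237 m is 131.3 m upgradient of the peak.
√(4πDt) = 150.3 m, giving peak height M/(n_e·A·√(4πDt)) = 6.97/(0.22 × 75.2 × 150.3) = 0.002803 kg/m³.
(x−vt)²/(4Dt) = (-131.3)²/(4 × 1.24 × 1450) = 2.397; exp(−2.397) = 0.09099.
C = 0.002803 × 0.09099 = 0.000255 kg/m³.

0.000255 kg/m³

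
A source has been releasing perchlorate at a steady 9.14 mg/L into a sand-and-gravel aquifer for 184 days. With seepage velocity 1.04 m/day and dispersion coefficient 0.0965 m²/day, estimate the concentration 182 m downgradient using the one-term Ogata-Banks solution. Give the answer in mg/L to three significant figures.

8.61 mg/L

For a continuous step input, C/C₀ ≈ ½·erfc((x−vt)/(2√(Dt))).
vt = 1.04 × 184 = 191.36 m and 2√(Dt) = 2√(0.0965 × 184) = 8.428 m.
Argument (x−vt)/(2√(Dt)) = (182 − 191.36)/8.428 = -1.111; ½·erfc(-1.111) = 0.9419.
C = 9.14 × 0.9419 = 8.61 mg/L.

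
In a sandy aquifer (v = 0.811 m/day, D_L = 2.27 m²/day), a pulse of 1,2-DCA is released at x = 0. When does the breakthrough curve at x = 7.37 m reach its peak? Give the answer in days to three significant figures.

For the 1D instantaneous-source solution, setting ∂C/∂t = 0 at fixed x gives v²t² + 2Dt − x² = 0, so t = (√(D² + v²x²) − D)/v².
√(D² + v²x²) = √(2.27² + 0.811² × 7.37²) = 6.394; v² = 0.657721.
t = (6.394 − 2.27)/0.657721 = 6.27 days (vs. the pure-advection estimate x/v = 9.09 d).

6.27 days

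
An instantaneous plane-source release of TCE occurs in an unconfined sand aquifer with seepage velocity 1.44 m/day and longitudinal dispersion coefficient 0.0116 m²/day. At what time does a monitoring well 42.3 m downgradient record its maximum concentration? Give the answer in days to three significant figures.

29.4 days

For the 1D instantaneous-source solution, setting ∂C/∂t = 0 at fixed x gives v²t² + 2Dt − x² = 0, so t = (√(D² + v²x²) − D)/v².
√(D² + v²x²) = √(0.0116² + 1.44² × 42.3²) = 60.91; v² = 2.0736.
t = (60.91 − 0.0116)/2.0736 = 29.4 days (vs. the pure-advection estimate x/v = 29.4 d).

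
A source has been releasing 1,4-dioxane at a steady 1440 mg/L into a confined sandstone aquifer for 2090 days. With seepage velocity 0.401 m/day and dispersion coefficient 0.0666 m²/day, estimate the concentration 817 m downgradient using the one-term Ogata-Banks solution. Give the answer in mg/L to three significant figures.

1290 mg/L

For a continuous step input, C/C₀ ≈ ½·erfc((x−vt)/(2√(Dt))).
vt = 0.401 × 2090 = 838.09 m and 2√(Dt) = 2√(0.0666 × 2090) = 23.60 m.
Argument (x−vt)/(2√(Dt)) = (817 − 838.09)/23.60 = -0.8936; ½·erfc(-0.8936) = 0.8968.
C = 1440 × 0.8968 = 1290 mg/L.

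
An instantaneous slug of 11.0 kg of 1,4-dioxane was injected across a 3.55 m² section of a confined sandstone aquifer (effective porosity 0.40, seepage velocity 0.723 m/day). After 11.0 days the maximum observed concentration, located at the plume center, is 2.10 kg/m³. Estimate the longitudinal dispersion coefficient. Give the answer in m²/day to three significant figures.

At the plume center C_max = M/(n_e·A·√(4πDt)), so D = M²/(4πt·(n_e·A·C_max)²).
n_e·A·C_max = 0.40 × 3.55 × 2.10 = 2.982 kg/m.
D = 11.0²/(4π × 11.0 × 2.982²) = 0.0984 m²/day.

0.0984 m²/day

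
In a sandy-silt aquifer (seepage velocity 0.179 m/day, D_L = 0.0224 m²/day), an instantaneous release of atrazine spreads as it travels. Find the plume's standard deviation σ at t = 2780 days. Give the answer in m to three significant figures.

Dispersive spreading gives a Gaussian with σ² = 2Dt; advection only shifts the center.
σ = √(2 × 0.0224 × 2780) = 11.2 m.

11.2 m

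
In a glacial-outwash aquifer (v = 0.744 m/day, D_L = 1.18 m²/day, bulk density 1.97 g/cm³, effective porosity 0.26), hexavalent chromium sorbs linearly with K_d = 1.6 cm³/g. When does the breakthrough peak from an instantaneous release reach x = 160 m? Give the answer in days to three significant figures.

Retardation factor R = 1 + ρ_b·K_d/n = 1 + 1.97 × 1.6/0.26 = 13.12.
Sorption retards both mechanisms: v_R = v/R = 0.05671 m/day, D_R = D/R = 0.08994 m²/day.
Peak time from v_R²t² + 2D_R t − x² = 0: t = (√(D_R² + v_R²x²) − D_R)/v_R².
√(D_R² + v_R²x²) = √(0.08994² + 0.05671² × 160²) = 9.074; v_R² = 0.003216.
t = (9.074 − 0.08994)/0.003216 = 2790 days.

2790 days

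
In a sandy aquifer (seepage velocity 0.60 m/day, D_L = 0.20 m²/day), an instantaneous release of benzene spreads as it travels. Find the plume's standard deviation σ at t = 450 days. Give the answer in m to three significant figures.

13.4 m

Dispersive spreading gives a Gaussian with σ² = 2Dt; advection only shifts the center.
σ = √(2 × 0.20 × 450) = 13.4 m.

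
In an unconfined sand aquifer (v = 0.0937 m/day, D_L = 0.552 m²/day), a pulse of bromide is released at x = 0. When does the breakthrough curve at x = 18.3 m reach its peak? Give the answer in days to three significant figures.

142 days

For the 1D instantaneous-source solution, setting ∂C/∂t = 0 at fixed x gives v²t² + 2Dt − x² = 0, so t = (√(D² + v²x²) − D)/v².
√(D² + v²x²) = √(0.552² + 0.0937² × 18.3²) = 1.801; v² = 0.00877969.
t = (1.801 − 0.552)/0.00877969 = 142 days (vs. the pure-advection estimate x/v = 195 d).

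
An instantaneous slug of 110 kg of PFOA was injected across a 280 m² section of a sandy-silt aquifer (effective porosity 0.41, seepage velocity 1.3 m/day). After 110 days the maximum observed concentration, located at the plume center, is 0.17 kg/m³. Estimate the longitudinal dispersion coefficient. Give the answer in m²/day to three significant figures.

At the plume center C_max = M/(n_e·A·√(4πDt)), so D = M²/(4πt·(n_e·A·C_max)²).
n_e·A·C_max = 0.41 × 280 × 0.17 = 19.52 kg/m.
D = 110²/(4π × 110 × 19.52²) = 0.0230 m²/day.

0.0230 m²/day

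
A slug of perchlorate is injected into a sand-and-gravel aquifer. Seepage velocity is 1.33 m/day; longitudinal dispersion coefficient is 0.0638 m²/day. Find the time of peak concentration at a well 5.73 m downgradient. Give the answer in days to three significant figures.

4.27 days

For the 1D instantaneous-source solution, setting ∂C/∂t = 0 at fixed x gives v²t² + 2Dt − x² = 0, so t = (√(D² + v²x²) − D)/v².
√(D² + v²x²) = √(0.0638² + 1.33² × 5.73²) = 7.621; v² = 1.7689.
t = (7.621 − 0.0638)/1.7689 = 4.27 days (vs. the pure-advection estimate x/v = 4.31 d).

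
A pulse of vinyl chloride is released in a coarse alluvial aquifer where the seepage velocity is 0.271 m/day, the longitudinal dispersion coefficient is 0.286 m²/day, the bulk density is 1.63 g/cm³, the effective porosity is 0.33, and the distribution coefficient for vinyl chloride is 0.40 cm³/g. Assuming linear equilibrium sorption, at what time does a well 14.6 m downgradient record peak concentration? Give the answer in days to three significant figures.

149 days

Retardation factor R = 1 + ρ_b·K_d/n = 1 + 1.63 × 0.40/0.33 = 2.976.
Sorption retards both mechanisms: v_R = v/R = 0.09106 m/day, D_R = D/R = 0.09610 m²/day.
Peak time from v_R²t² + 2D_R t − x² = 0: t = (√(D_R² + v_R²x²) − D_R)/v_R².
√(D_R² + v_R²x²) = √(0.09610² + 0.09106² × 14.6²) = 1.333; v_R² = 0.008292.
t = (1.333 − 0.09610)/0.008292 = 149 days.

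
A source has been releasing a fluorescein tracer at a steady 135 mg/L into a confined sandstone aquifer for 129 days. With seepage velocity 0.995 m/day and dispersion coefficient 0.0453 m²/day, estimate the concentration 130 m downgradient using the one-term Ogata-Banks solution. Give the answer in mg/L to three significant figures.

42.6 mg/L

For a continuous step input, C/C₀ ≈ ½·erfc((x−vt)/(2√(Dt))).
vt = 0.995 × 129 = 128.355 m and 2√(Dt) = 2√(0.0453 × 129) = 4.835 m.
Argument (x−vt)/(2√(Dt)) = (130 − 128.355)/4.835 = 0.3402; ½·erfc(0.3402) = 0.3152.
C = 135 × 0.3152 = 42.6 mg/L.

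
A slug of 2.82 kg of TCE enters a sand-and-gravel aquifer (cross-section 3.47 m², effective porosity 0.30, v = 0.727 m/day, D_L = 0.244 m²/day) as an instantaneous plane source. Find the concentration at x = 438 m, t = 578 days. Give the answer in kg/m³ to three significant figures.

For an instantaneous plane source, C(x,t) = M/(n_e·A·√(4πDt)) · exp(−(x−vt)²/(4Dt)), with n_e·A the pore (flow) area.
Plume center vt = 0.727 × 578 = 420.206 m, so the well at 438 m is 17.794 m downgradient of the peak.
√(4πDt) = 42.10 m, giving peak height M/(n_e·A·√(4πDt)) = 2.82/(0.30 × 3.47 × 42.10) = 0.06435 kg/m³.
(x−vt)²/(4Dt) = (17.794)²/(4 × 0.244 × 578) = 0.5613; exp(−0.5613) = 0.5705.
C = 0.06435 × 0.5705 = 0.0367 kg/m³.

0.0367 kg/m³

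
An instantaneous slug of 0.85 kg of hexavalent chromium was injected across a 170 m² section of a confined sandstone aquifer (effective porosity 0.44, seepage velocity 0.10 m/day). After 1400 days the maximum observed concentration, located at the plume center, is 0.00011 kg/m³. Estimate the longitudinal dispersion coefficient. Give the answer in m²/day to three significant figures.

0.607 m²/day

At the plume center C_max = M/(n_e·A·√(4πDt)), so D = M²/(4πt·(n_e·A·C_max)²).
n_e·A·C_max = 0.44 × 170 × 0.00011 = 0.008228 kg/m.
D = 0.85²/(4π × 1400 × 0.008228²) = 0.607 m²/day.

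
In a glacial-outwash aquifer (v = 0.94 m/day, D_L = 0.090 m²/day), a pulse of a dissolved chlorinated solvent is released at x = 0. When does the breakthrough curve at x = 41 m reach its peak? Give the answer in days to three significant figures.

For the 1D instantaneous-source solution, setting ∂C/∂t = 0 at fixed x gives v²t² + 2Dt − x² = 0, so t = (√(D² + v²x²) − D)/v².
√(D² + v²x²) = √(0.090² + 0.94² × 41²) = 38.54; v² = 0.8836.
t = (38.54 − 0.090)/0.8836 = 43.5 days (vs. the pure-advection estimate x/v = 43.6 d).

43.5 days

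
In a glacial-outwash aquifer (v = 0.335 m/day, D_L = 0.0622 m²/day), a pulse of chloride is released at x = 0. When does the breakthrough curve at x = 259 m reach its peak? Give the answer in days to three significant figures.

For the 1D instantaneous-source solution, setting ∂C/∂t = 0 at fixed x gives v²t² + 2Dt − x² = 0, so t = (√(D² + v²x²) − D)/v².
√(D² + v²x²) = √(0.0622² + 0.335² × 259²) = 86.77; v² = 0.112225.
t = (86.77 − 0.0622)/0.112225 = 773 days (vs. the pure-advection estimate x/v = 773 d).

773 days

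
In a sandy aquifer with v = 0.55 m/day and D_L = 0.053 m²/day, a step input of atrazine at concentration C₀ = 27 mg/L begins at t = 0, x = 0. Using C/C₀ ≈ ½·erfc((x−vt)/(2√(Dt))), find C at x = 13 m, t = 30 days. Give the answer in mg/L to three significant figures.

For a continuous step input, C/C₀ ≈ ½·erfc((x−vt)/(2√(Dt))).
vt = 0.55 × 30 = 16.5 m and 2√(Dt) = 2√(0.053 × 30) = 2.522 m.
Argument (x−vt)/(2√(Dt)) = (13 − 16.5)/2.522 = -1.388; ½·erfc(-1.388) = 0.9752.
C = 27 × 0.9752 = 26.3 mg/L.

26.3 mg/L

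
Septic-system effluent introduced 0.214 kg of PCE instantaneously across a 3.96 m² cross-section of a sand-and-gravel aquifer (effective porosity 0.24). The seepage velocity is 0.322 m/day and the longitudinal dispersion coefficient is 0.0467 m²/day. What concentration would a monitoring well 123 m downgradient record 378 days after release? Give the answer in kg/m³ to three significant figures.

0.0148 kg/m³

For an instantaneous plane source, C(x,t) = M/(n_e·A·√(4πDt)) · exp(−(x−vt)²/(4Dt)), with n_e·A the pore (flow) area.
Plume center vt = 0.322 × 378 = 121.716 m, so the well at 123 m is 1.284 m downgradient of the peak.
√(4πDt) = 14.89 m, giving peak height M/(n_e·A·√(4πDt)) = 0.214/(0.24 × 3.96 × 14.89) = 0.01512 kg/m³.
(x−vt)²/(4Dt) = (1.284)²/(4 × 0.0467 × 378) = 0.02335; exp(−0.02335) = 0.9769.
C = 0.01512 × 0.9769 = 0.0148 kg/m³.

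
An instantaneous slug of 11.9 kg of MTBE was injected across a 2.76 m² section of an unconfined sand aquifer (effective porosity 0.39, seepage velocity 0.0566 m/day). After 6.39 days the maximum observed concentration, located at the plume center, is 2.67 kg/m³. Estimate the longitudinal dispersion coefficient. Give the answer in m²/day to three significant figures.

At the plume center C_max = M/(n_e·A·√(4πDt)), so D = M²/(4πt·(n_e·A·C_max)²).
n_e·A·C_max = 0.39 × 2.76 × 2.67 = 2.874 kg/m.
D = 11.9²/(4π × 6.39 × 2.874²) = 0.214 m²/day.

0.214 m²/day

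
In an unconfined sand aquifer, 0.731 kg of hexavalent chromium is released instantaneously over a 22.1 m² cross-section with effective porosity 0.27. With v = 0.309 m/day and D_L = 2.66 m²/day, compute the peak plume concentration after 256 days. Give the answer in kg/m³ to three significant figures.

The peak of an instantaneous 1D plume sits at x = vt; there the Gaussian factor is 1 and C_max = M/(n_e·A·√(4πDt)), where n_e·A is the pore area the mass is dissolved in.
√(4πDt) = √(4π × 2.66 × 256) = 92.51 m, so C_max = 0.731/(0.27 × 22.1 × 92.51) = 0.00132 kg/m³.

0.00132 kg/m³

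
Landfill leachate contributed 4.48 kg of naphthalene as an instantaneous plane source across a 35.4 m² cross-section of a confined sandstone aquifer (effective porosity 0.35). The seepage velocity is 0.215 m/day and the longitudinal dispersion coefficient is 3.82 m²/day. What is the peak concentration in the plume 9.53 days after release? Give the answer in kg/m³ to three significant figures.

0.0169 kg/m³

The peak of an instantaneous 1D plume sits at x = vt; there the Gaussian factor is 1 and C_max = M/(n_e·A·√(4πDt)), where n_e·A is the pore area the mass is dissolved in.
√(4πDt) = √(4π × 3.82 × 9.53) = 21.39 m, so C_max = 4.48/(0.35 × 35.4 × 21.39) = 0.0169 kg/m³.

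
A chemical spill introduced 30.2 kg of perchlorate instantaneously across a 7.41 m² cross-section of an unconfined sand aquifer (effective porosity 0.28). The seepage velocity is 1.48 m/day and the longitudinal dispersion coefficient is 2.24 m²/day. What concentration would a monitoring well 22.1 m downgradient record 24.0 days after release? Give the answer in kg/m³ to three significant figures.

0.242 kg/m³

For an instantaneous plane source, C(x,t) = M/(n_e·A·√(4πDt)) · exp(−(x−vt)²/(4Dt)), with n_e·A the pore (flow) area.
Plume center vt = 1.48 × 24.0 = 35.52 m, so the well at 22.1 m is 13.42 m upgradient of the peak.
√(4πDt) = 25.99 m, giving peak height M/(n_e·A·√(4πDt)) = 30.2/(0.28 × 7.41 × 25.99) = 0.5600 kg/m³.
(x−vt)²/(4Dt) = (-13.42)²/(4 × 2.24 × 24.0) = 0.8375; exp(−0.8375) = 0.4328.
C = 0.5600 × 0.4328 = 0.242 kg/m³.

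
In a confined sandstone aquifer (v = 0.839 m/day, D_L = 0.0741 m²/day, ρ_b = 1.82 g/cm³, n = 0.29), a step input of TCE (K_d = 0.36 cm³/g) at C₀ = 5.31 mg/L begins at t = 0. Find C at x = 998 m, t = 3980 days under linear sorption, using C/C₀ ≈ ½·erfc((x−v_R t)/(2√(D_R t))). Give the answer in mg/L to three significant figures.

Retardation factor R = 1 + ρ_b·K_d/n = 1 + 1.82 × 0.36/0.29 = 3.259.
Sorption retards both mechanisms: v_R = v/R = 0.2574 m/day, D_R = D/R = 0.02274 m²/day.
v_R·t = 0.2574 × 3980 = 1024.452 m; 2√(D_R t) = 19.03 m; argument = (998 − 1024.452)/19.03 = -1.390.
C = C₀ × ½·erfc(-1.390) = 5.31 × 0.9753 = 5.18 mg/L.

5.18 mg/L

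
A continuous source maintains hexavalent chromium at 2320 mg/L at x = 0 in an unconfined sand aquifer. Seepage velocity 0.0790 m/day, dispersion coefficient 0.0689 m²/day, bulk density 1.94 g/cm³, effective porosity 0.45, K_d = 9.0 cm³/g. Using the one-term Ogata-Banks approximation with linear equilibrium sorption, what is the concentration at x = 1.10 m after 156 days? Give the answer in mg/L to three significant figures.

327 mg/L

Retardation factor R = 1 + ρ_b·K_d/n = 1 + 1.94 × 9.0/0.45 = 39.80.
Sorption retards both mechanisms: v_R = v/R = 0.001985 m/day, D_R = D/R = 0.001731 m²/day.
v_R·t = 0.001985 × 156 = 0.30966 m; 2√(D_R t) = 1.039 m; argument = (1.10 − 0.30966)/1.039 = 0.7607.
C = C₀ × ½·erfc(0.7607) = 2320 × 0.1410 = 327 mg/L.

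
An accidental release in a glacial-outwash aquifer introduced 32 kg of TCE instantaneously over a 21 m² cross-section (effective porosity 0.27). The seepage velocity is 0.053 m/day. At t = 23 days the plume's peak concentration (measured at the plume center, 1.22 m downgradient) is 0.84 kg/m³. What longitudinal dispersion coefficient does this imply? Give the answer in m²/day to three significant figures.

0.156 m²/day

At the plume center C_max = M/(n_e·A·√(4πDt)), so D = M²/(4πt·(n_e·A·C_max)²).
n_e·A·C_max = 0.27 × 21 × 0.84 = 4.763 kg/m.
D = 32²/(4π × 23 × 4.763²) = 0.156 m²/day.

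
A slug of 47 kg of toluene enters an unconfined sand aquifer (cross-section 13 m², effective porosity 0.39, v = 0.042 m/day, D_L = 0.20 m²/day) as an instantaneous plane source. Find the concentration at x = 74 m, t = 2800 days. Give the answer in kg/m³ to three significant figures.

For an instantaneous plane source, C(x,t) = M/(n_e·A·√(4πDt)) · exp(−(x−vt)²/(4Dt)), with n_e·A the pore (flow) area.
Plume center vt = 0.042 × 2800 = 117.6 m, so the well at 74 m is 43.6 m upgradient of the peak.
√(4πDt) = 83.89 m, giving peak height M/(n_e·A·√(4πDt)) = 47/(0.39 × 13 × 83.89) = 0.1105 kg/m³.
(x−vt)²/(4Dt) = (-43.6)²/(4 × 0.20 × 2800) = 0.8486; exp(−0.8486) = 0.4280.
C = 0.1105 × 0.4280 = 0.0473 kg/m³.

0.0473 kg/m³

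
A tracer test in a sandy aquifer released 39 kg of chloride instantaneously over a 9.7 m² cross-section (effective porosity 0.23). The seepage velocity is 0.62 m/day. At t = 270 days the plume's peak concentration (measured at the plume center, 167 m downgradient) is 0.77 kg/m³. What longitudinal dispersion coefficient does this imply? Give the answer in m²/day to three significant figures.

At the plume center C_max = M/(n_e·A·√(4πDt)), so D = M²/(4πt·(n_e·A·C_max)²).
n_e·A·C_max = 0.23 × 9.7 × 0.77 = 1.718 kg/m.
D = 39²/(4π × 270 × 1.718²) = 0.152 m²/day.

0.152 m²/day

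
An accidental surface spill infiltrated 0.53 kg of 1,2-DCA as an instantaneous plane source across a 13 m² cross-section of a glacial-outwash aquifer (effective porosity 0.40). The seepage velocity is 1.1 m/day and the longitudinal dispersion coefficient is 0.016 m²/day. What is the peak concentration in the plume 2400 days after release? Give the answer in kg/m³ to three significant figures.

0.00464 kg/m³

The peak of an instantaneous 1D plume sits at x = vt; there the Gaussian factor is 1 and C_max = M/(n_e·A·√(4πDt)), where n_e·A is the pore area the mass is dissolved in.
√(4πDt) = √(4π × 0.016 × 2400) = 21.97 m, so C_max = 0.53/(0.40 × 13 × 21.97) = 0.00464 kg/m³.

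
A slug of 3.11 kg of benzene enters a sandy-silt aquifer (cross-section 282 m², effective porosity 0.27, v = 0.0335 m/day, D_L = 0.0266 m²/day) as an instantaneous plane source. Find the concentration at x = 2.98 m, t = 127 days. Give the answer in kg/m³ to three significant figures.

0.00556 kg/m³

For an instantaneous plane source, C(x,t) = M/(n_e·A·√(4πDt)) · exp(−(x−vt)²/(4Dt)), with n_e·A the pore (flow) area.
Plume center vt = 0.0335 × 127 = 4.2545 m, so the well at 2.98 m is 1.2745 m upgradient of the peak.
√(4πDt) = 6.515 m, giving peak height M/(n_e·A·√(4πDt)) = 3.11/(0.27 × 282 × 6.515) = 0.006270 kg/m³.
(x−vt)²/(4Dt) = (-1.2745)²/(4 × 0.0266 × 127) = 0.1202; exp(−0.1202) = 0.8867.
C = 0.006270 × 0.8867 = 0.00556 kg/m³.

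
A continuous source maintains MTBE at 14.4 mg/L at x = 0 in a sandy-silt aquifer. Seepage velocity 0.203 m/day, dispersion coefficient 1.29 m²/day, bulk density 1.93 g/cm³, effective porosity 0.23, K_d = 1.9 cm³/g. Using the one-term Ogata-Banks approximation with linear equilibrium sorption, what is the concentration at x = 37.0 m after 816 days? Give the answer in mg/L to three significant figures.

Retardation factor R = 1 + ρ_b·K_d/n = 1 + 1.93 × 1.9/0.23 = 16.94.
Sorption retards both mechanisms: v_R = v/R = 0.01198 m/day, D_R = D/R = 0.07615 m²/day.
v_R·t = 0.01198 × 816 = 9.77568 m; 2√(D_R t) = 15.77 m; argument = (37.0 − 9.77568)/15.77 = 1.726.
C = C₀ × ½·erfc(1.726) = 14.4 × 0.007325 = 0.105 mg/L.

0.105 mg/L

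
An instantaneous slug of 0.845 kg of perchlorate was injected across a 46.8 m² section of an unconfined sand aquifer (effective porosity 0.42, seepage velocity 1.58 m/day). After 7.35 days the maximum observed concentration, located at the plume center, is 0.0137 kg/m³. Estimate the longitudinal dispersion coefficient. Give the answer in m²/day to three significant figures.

At the plume center C_max = M/(n_e·A·√(4πDt)), so D = M²/(4πt·(n_e·A·C_max)²).
n_e·A·C_max = 0.42 × 46.8 × 0.0137 = 0.2693 kg/m.
D = 0.845²/(4π × 7.35 × 0.2693²) = 0.107 m²/day.

0.107 m²/day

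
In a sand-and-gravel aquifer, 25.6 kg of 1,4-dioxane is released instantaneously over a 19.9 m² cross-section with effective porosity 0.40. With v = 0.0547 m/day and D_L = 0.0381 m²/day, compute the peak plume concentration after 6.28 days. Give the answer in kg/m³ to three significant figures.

1.85 kg/m³

The peak of an instantaneous 1D plume sits at x = vt; there the Gaussian factor is 1 and C_max = M/(n_e·A·√(4πDt)), where n_e·A is the pore area the mass is dissolved in.
√(4πDt) = √(4π × 0.0381 × 6.28) = 1.734 m, so C_max = 25.6/(0.40 × 19.9 × 1.734) = 1.85 kg/m³.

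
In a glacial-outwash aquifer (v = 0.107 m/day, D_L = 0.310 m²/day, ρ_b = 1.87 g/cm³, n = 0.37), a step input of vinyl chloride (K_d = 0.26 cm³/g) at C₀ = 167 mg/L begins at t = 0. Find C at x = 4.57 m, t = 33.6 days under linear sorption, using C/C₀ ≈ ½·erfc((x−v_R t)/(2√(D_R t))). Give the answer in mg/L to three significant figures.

26.3 mg/L

Retardation factor R = 1 + ρ_b·K_d/n = 1 + 1.87 × 0.26/0.37 = 2.314.
Sorption retards both mechanisms: v_R = v/R = 0.04624 m/day, D_R = D/R = 0.1340 m²/day.
v_R·t = 0.04624 × 33.6 = 1.553664 m; 2√(D_R t) = 4.244 m; argument = (4.57 − 1.553664)/4.244 = 0.7107.
C = C₀ × ½·erfc(0.7107) = 167 × 0.1574 = 26.3 mg/L.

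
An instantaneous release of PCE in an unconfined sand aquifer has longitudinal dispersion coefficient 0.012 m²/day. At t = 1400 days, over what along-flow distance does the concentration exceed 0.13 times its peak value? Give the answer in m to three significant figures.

23.4 m

The plume is Gaussian with σ = √(2Dt) = √(2 × 0.012 × 1400) = 5.797 m.
C/C_peak = exp(−Δx²/(2σ²)) = 0.13 ⇒ Δx = σ·√(−2 ln 0.13) = 5.797 × 2.020 = 11.71 m.
Width = 2Δx = 23.4 m.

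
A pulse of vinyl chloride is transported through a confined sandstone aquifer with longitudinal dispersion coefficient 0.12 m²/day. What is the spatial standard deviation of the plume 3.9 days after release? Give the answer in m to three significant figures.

0.967 m

Dispersive spreading gives a Gaussian with σ² = 2Dt; advection only shifts the center.
σ = √(2 × 0.12 × 3.9) = 0.967 m.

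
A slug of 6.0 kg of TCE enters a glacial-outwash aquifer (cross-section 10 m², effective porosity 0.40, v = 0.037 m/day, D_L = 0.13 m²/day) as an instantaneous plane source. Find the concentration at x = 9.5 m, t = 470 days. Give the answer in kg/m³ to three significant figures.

0.0420 kg/m³

For an instantaneous plane source, C(x,t) = M/(n_e·A·√(4πDt)) · exp(−(x−vt)²/(4Dt)), with n_e·A the pore (flow) area.
Plume center vt = 0.037 × 470 = 17.39 m, so the well at 9.5 m is 7.89 m upgradient of the peak.
√(4πDt) = 27.71 m, giving peak height M/(n_e·A·√(4πDt)) = 6.0/(0.40 × 10 × 27.71) = 0.05413 kg/m³.
(x−vt)²/(4Dt) = (-7.89)²/(4 × 0.13 × 470) = 0.2547; exp(−0.2547) = 0.7751.
C = 0.05413 × 0.7751 = 0.0420 kg/m³.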